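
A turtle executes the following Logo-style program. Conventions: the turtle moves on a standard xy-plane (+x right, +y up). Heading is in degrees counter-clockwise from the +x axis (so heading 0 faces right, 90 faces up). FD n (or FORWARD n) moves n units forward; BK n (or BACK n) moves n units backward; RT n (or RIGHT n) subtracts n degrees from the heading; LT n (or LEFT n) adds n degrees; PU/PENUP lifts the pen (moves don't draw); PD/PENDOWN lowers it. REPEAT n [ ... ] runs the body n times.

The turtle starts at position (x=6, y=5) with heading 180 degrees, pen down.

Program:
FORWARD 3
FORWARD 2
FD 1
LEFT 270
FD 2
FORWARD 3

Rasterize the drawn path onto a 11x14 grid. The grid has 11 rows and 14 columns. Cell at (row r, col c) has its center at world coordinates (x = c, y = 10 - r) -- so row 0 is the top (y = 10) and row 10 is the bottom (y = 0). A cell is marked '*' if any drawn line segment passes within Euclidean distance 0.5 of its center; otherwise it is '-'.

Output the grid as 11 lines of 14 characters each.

Answer: *-------------
*-------------
*-------------
*-------------
*-------------
*******-------
--------------
--------------
--------------
--------------
--------------

Derivation:
Segment 0: (6,5) -> (3,5)
Segment 1: (3,5) -> (1,5)
Segment 2: (1,5) -> (0,5)
Segment 3: (0,5) -> (0,7)
Segment 4: (0,7) -> (0,10)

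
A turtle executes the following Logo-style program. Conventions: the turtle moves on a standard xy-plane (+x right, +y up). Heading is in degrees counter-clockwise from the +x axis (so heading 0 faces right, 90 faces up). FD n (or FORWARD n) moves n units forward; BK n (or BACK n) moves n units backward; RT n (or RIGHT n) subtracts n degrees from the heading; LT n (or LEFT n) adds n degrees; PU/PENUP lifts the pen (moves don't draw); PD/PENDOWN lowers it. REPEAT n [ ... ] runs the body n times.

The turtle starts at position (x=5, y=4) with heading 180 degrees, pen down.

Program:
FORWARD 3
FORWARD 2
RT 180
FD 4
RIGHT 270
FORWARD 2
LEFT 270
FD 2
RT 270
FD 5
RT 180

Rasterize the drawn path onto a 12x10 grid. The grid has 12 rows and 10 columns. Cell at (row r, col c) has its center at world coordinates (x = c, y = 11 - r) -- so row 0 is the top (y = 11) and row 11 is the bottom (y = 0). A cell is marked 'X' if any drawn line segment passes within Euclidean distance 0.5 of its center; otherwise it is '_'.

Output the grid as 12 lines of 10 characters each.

Answer: ______X___
______X___
______X___
______X___
______X___
____XXX___
____X_____
XXXXXX____
__________
__________
__________
__________

Derivation:
Segment 0: (5,4) -> (2,4)
Segment 1: (2,4) -> (0,4)
Segment 2: (0,4) -> (4,4)
Segment 3: (4,4) -> (4,6)
Segment 4: (4,6) -> (6,6)
Segment 5: (6,6) -> (6,11)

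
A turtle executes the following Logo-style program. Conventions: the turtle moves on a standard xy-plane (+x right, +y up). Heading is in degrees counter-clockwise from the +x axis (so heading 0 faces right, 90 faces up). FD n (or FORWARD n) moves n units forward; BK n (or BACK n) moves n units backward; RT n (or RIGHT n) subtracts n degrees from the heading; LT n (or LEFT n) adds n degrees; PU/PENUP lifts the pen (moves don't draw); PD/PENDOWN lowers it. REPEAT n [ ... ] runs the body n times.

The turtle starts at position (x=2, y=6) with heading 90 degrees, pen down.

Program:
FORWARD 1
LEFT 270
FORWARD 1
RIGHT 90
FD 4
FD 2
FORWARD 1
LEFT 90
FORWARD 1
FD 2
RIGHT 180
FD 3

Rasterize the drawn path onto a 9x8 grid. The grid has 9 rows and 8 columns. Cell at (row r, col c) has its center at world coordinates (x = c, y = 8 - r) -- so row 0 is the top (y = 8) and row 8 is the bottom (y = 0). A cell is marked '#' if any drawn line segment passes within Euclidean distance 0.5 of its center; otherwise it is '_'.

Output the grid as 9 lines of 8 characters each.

Segment 0: (2,6) -> (2,7)
Segment 1: (2,7) -> (3,7)
Segment 2: (3,7) -> (3,3)
Segment 3: (3,3) -> (3,1)
Segment 4: (3,1) -> (3,0)
Segment 5: (3,0) -> (4,-0)
Segment 6: (4,-0) -> (6,-0)
Segment 7: (6,-0) -> (3,-0)

Answer: ________
__##____
__##____
___#____
___#____
___#____
___#____
___#____
___####_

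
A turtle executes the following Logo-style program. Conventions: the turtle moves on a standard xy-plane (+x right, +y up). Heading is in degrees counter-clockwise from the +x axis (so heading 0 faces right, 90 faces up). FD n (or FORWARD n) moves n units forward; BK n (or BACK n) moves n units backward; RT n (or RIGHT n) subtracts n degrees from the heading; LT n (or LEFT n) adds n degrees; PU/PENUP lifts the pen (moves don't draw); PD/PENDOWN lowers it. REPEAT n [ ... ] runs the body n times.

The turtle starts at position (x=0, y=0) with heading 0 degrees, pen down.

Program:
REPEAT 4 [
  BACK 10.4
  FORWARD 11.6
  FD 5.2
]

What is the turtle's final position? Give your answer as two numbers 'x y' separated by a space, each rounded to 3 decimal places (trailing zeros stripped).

Answer: 25.6 0

Derivation:
Executing turtle program step by step:
Start: pos=(0,0), heading=0, pen down
REPEAT 4 [
  -- iteration 1/4 --
  BK 10.4: (0,0) -> (-10.4,0) [heading=0, draw]
  FD 11.6: (-10.4,0) -> (1.2,0) [heading=0, draw]
  FD 5.2: (1.2,0) -> (6.4,0) [heading=0, draw]
  -- iteration 2/4 --
  BK 10.4: (6.4,0) -> (-4,0) [heading=0, draw]
  FD 11.6: (-4,0) -> (7.6,0) [heading=0, draw]
  FD 5.2: (7.6,0) -> (12.8,0) [heading=0, draw]
  -- iteration 3/4 --
  BK 10.4: (12.8,0) -> (2.4,0) [heading=0, draw]
  FD 11.6: (2.4,0) -> (14,0) [heading=0, draw]
  FD 5.2: (14,0) -> (19.2,0) [heading=0, draw]
  -- iteration 4/4 --
  BK 10.4: (19.2,0) -> (8.8,0) [heading=0, draw]
  FD 11.6: (8.8,0) -> (20.4,0) [heading=0, draw]
  FD 5.2: (20.4,0) -> (25.6,0) [heading=0, draw]
]
Final: pos=(25.6,0), heading=0, 12 segment(s) drawn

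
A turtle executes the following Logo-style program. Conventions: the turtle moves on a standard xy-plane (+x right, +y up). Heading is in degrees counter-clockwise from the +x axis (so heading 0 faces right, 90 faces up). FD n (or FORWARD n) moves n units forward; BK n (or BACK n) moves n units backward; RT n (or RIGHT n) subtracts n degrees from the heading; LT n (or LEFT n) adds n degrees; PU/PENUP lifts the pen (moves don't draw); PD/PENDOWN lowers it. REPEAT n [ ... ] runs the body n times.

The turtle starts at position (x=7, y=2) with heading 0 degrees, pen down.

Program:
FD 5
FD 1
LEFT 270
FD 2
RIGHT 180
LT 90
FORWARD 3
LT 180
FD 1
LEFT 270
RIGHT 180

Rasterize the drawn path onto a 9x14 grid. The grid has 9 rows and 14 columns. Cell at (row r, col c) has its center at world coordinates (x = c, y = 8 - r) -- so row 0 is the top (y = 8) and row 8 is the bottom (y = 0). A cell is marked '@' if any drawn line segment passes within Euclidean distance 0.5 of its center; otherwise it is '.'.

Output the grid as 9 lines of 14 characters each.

Answer: ..............
..............
..............
..............
..............
..............
.......@@@@@@@
.............@
..........@@@@

Derivation:
Segment 0: (7,2) -> (12,2)
Segment 1: (12,2) -> (13,2)
Segment 2: (13,2) -> (13,0)
Segment 3: (13,0) -> (10,0)
Segment 4: (10,0) -> (11,0)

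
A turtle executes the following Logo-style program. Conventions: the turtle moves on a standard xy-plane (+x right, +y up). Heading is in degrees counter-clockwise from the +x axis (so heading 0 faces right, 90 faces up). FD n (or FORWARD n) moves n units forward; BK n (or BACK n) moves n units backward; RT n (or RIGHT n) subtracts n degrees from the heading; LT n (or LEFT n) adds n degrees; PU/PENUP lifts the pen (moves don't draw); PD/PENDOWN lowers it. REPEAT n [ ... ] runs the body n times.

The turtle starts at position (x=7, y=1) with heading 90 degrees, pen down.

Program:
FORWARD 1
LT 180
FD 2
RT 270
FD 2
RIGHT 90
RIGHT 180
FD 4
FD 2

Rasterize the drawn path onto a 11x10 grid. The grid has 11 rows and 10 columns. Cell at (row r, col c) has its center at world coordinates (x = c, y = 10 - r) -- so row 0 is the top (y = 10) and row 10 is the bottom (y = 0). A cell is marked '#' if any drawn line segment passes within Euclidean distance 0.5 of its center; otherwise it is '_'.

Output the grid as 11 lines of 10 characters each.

Segment 0: (7,1) -> (7,2)
Segment 1: (7,2) -> (7,0)
Segment 2: (7,0) -> (9,0)
Segment 3: (9,0) -> (9,4)
Segment 4: (9,4) -> (9,6)

Answer: __________
__________
__________
__________
_________#
_________#
_________#
_________#
_______#_#
_______#_#
_______###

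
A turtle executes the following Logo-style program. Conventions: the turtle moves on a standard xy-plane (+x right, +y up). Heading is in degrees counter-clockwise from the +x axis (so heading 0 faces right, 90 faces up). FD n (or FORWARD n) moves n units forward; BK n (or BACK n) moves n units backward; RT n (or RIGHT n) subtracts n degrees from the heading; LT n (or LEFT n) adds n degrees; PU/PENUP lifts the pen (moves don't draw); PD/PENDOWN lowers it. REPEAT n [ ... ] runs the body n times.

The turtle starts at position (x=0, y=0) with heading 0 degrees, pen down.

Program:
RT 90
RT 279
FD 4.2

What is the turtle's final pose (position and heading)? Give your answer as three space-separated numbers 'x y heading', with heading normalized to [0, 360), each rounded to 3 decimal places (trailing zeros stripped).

Answer: 4.148 -0.657 351

Derivation:
Executing turtle program step by step:
Start: pos=(0,0), heading=0, pen down
RT 90: heading 0 -> 270
RT 279: heading 270 -> 351
FD 4.2: (0,0) -> (4.148,-0.657) [heading=351, draw]
Final: pos=(4.148,-0.657), heading=351, 1 segment(s) drawn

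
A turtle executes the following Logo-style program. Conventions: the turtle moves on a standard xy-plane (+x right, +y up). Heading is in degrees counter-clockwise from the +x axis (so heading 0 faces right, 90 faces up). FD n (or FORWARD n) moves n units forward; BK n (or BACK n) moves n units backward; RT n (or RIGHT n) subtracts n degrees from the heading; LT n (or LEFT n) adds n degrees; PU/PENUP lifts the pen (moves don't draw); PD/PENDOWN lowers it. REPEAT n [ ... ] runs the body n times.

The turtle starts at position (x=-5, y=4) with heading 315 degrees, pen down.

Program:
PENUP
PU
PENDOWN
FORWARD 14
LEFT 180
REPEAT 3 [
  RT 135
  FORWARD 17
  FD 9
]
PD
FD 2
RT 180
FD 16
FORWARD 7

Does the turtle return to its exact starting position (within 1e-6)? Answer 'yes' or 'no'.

Answer: no

Derivation:
Executing turtle program step by step:
Start: pos=(-5,4), heading=315, pen down
PU: pen up
PU: pen up
PD: pen down
FD 14: (-5,4) -> (4.899,-5.899) [heading=315, draw]
LT 180: heading 315 -> 135
REPEAT 3 [
  -- iteration 1/3 --
  RT 135: heading 135 -> 0
  FD 17: (4.899,-5.899) -> (21.899,-5.899) [heading=0, draw]
  FD 9: (21.899,-5.899) -> (30.899,-5.899) [heading=0, draw]
  -- iteration 2/3 --
  RT 135: heading 0 -> 225
  FD 17: (30.899,-5.899) -> (18.879,-17.92) [heading=225, draw]
  FD 9: (18.879,-17.92) -> (12.515,-24.284) [heading=225, draw]
  -- iteration 3/3 --
  RT 135: heading 225 -> 90
  FD 17: (12.515,-24.284) -> (12.515,-7.284) [heading=90, draw]
  FD 9: (12.515,-7.284) -> (12.515,1.716) [heading=90, draw]
]
PD: pen down
FD 2: (12.515,1.716) -> (12.515,3.716) [heading=90, draw]
RT 180: heading 90 -> 270
FD 16: (12.515,3.716) -> (12.515,-12.284) [heading=270, draw]
FD 7: (12.515,-12.284) -> (12.515,-19.284) [heading=270, draw]
Final: pos=(12.515,-19.284), heading=270, 10 segment(s) drawn

Start position: (-5, 4)
Final position: (12.515, -19.284)
Distance = 29.136; >= 1e-6 -> NOT closed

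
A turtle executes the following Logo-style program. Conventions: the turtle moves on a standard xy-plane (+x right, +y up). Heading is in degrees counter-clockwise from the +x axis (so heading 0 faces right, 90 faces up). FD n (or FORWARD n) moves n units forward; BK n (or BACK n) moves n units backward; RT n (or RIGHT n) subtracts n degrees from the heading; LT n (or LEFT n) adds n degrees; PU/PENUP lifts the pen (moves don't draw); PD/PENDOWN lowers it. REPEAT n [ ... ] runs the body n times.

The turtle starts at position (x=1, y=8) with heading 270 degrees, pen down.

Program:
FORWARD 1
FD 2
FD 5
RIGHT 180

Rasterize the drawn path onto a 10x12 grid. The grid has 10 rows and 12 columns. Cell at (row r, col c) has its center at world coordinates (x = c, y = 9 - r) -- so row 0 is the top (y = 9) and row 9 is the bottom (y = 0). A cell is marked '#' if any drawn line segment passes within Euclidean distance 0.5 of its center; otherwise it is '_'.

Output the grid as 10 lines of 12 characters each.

Answer: ____________
_#__________
_#__________
_#__________
_#__________
_#__________
_#__________
_#__________
_#__________
_#__________

Derivation:
Segment 0: (1,8) -> (1,7)
Segment 1: (1,7) -> (1,5)
Segment 2: (1,5) -> (1,0)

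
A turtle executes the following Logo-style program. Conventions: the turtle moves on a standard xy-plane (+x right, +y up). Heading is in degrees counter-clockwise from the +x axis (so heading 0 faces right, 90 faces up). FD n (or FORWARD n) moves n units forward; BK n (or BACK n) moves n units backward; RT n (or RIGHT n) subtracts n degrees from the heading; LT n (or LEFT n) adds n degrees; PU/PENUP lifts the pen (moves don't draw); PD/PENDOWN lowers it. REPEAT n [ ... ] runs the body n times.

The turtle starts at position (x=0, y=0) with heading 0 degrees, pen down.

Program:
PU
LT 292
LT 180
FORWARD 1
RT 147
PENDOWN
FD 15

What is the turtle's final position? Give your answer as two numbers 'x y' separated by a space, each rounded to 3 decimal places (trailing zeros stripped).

Answer: 11.913 -7.676

Derivation:
Executing turtle program step by step:
Start: pos=(0,0), heading=0, pen down
PU: pen up
LT 292: heading 0 -> 292
LT 180: heading 292 -> 112
FD 1: (0,0) -> (-0.375,0.927) [heading=112, move]
RT 147: heading 112 -> 325
PD: pen down
FD 15: (-0.375,0.927) -> (11.913,-7.676) [heading=325, draw]
Final: pos=(11.913,-7.676), heading=325, 1 segment(s) drawn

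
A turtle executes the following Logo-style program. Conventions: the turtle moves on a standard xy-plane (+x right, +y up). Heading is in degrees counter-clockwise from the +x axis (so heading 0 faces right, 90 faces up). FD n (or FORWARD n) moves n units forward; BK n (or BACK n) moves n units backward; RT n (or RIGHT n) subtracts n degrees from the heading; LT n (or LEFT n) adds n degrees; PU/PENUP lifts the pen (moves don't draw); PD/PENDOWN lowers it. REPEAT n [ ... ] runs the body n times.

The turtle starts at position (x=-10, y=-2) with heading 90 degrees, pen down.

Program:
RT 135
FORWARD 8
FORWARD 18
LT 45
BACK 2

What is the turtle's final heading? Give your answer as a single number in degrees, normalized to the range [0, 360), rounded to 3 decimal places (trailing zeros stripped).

Answer: 0

Derivation:
Executing turtle program step by step:
Start: pos=(-10,-2), heading=90, pen down
RT 135: heading 90 -> 315
FD 8: (-10,-2) -> (-4.343,-7.657) [heading=315, draw]
FD 18: (-4.343,-7.657) -> (8.385,-20.385) [heading=315, draw]
LT 45: heading 315 -> 0
BK 2: (8.385,-20.385) -> (6.385,-20.385) [heading=0, draw]
Final: pos=(6.385,-20.385), heading=0, 3 segment(s) drawn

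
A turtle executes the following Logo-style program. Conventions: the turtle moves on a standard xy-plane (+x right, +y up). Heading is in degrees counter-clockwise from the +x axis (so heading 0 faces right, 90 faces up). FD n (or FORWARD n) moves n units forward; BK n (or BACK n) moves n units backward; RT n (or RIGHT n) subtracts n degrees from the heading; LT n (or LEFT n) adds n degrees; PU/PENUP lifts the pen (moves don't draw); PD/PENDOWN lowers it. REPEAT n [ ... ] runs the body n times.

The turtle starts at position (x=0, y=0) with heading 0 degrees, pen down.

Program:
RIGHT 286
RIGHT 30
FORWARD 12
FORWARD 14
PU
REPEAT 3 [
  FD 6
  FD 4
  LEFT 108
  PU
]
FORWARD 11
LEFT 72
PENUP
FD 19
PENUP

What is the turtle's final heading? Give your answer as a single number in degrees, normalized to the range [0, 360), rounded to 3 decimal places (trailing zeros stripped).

Answer: 80

Derivation:
Executing turtle program step by step:
Start: pos=(0,0), heading=0, pen down
RT 286: heading 0 -> 74
RT 30: heading 74 -> 44
FD 12: (0,0) -> (8.632,8.336) [heading=44, draw]
FD 14: (8.632,8.336) -> (18.703,18.061) [heading=44, draw]
PU: pen up
REPEAT 3 [
  -- iteration 1/3 --
  FD 6: (18.703,18.061) -> (23.019,22.229) [heading=44, move]
  FD 4: (23.019,22.229) -> (25.896,25.008) [heading=44, move]
  LT 108: heading 44 -> 152
  PU: pen up
  -- iteration 2/3 --
  FD 6: (25.896,25.008) -> (20.599,27.825) [heading=152, move]
  FD 4: (20.599,27.825) -> (17.067,29.702) [heading=152, move]
  LT 108: heading 152 -> 260
  PU: pen up
  -- iteration 3/3 --
  FD 6: (17.067,29.702) -> (16.025,23.794) [heading=260, move]
  FD 4: (16.025,23.794) -> (15.33,19.854) [heading=260, move]
  LT 108: heading 260 -> 8
  PU: pen up
]
FD 11: (15.33,19.854) -> (26.223,21.385) [heading=8, move]
LT 72: heading 8 -> 80
PU: pen up
FD 19: (26.223,21.385) -> (29.523,40.097) [heading=80, move]
PU: pen up
Final: pos=(29.523,40.097), heading=80, 2 segment(s) drawn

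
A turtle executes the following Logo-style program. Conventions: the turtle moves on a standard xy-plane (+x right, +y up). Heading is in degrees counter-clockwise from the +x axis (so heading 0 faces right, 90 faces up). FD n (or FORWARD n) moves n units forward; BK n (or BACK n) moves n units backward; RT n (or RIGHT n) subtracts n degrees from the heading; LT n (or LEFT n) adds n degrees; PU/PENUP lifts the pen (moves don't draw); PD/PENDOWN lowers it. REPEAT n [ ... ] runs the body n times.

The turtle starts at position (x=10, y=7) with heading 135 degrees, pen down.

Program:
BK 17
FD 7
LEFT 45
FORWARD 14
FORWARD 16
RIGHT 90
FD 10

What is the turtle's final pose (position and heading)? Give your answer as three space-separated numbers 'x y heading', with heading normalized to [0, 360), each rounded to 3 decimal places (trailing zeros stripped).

Executing turtle program step by step:
Start: pos=(10,7), heading=135, pen down
BK 17: (10,7) -> (22.021,-5.021) [heading=135, draw]
FD 7: (22.021,-5.021) -> (17.071,-0.071) [heading=135, draw]
LT 45: heading 135 -> 180
FD 14: (17.071,-0.071) -> (3.071,-0.071) [heading=180, draw]
FD 16: (3.071,-0.071) -> (-12.929,-0.071) [heading=180, draw]
RT 90: heading 180 -> 90
FD 10: (-12.929,-0.071) -> (-12.929,9.929) [heading=90, draw]
Final: pos=(-12.929,9.929), heading=90, 5 segment(s) drawn

Answer: -12.929 9.929 90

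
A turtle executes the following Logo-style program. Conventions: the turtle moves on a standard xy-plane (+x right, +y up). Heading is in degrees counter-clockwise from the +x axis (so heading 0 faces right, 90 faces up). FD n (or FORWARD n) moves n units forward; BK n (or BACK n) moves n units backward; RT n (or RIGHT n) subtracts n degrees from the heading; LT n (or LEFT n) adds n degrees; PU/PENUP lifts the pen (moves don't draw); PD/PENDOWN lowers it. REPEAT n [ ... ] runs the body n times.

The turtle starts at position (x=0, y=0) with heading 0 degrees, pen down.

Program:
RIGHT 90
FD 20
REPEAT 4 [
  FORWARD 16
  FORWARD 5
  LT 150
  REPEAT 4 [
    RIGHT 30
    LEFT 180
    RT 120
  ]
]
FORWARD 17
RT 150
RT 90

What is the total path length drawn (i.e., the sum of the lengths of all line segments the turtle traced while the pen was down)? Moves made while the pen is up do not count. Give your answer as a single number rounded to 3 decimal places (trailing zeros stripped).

Answer: 121

Derivation:
Executing turtle program step by step:
Start: pos=(0,0), heading=0, pen down
RT 90: heading 0 -> 270
FD 20: (0,0) -> (0,-20) [heading=270, draw]
REPEAT 4 [
  -- iteration 1/4 --
  FD 16: (0,-20) -> (0,-36) [heading=270, draw]
  FD 5: (0,-36) -> (0,-41) [heading=270, draw]
  LT 150: heading 270 -> 60
  REPEAT 4 [
    -- iteration 1/4 --
    RT 30: heading 60 -> 30
    LT 180: heading 30 -> 210
    RT 120: heading 210 -> 90
    -- iteration 2/4 --
    RT 30: heading 90 -> 60
    LT 180: heading 60 -> 240
    RT 120: heading 240 -> 120
    -- iteration 3/4 --
    RT 30: heading 120 -> 90
    LT 180: heading 90 -> 270
    RT 120: heading 270 -> 150
    -- iteration 4/4 --
    RT 30: heading 150 -> 120
    LT 180: heading 120 -> 300
    RT 120: heading 300 -> 180
  ]
  -- iteration 2/4 --
  FD 16: (0,-41) -> (-16,-41) [heading=180, draw]
  FD 5: (-16,-41) -> (-21,-41) [heading=180, draw]
  LT 150: heading 180 -> 330
  REPEAT 4 [
    -- iteration 1/4 --
    RT 30: heading 330 -> 300
    LT 180: heading 300 -> 120
    RT 120: heading 120 -> 0
    -- iteration 2/4 --
    RT 30: heading 0 -> 330
    LT 180: heading 330 -> 150
    RT 120: heading 150 -> 30
    -- iteration 3/4 --
    RT 30: heading 30 -> 0
    LT 180: heading 0 -> 180
    RT 120: heading 180 -> 60
    -- iteration 4/4 --
    RT 30: heading 60 -> 30
    LT 180: heading 30 -> 210
    RT 120: heading 210 -> 90
  ]
  -- iteration 3/4 --
  FD 16: (-21,-41) -> (-21,-25) [heading=90, draw]
  FD 5: (-21,-25) -> (-21,-20) [heading=90, draw]
  LT 150: heading 90 -> 240
  REPEAT 4 [
    -- iteration 1/4 --
    RT 30: heading 240 -> 210
    LT 180: heading 210 -> 30
    RT 120: heading 30 -> 270
    -- iteration 2/4 --
    RT 30: heading 270 -> 240
    LT 180: heading 240 -> 60
    RT 120: heading 60 -> 300
    -- iteration 3/4 --
    RT 30: heading 300 -> 270
    LT 180: heading 270 -> 90
    RT 120: heading 90 -> 330
    -- iteration 4/4 --
    RT 30: heading 330 -> 300
    LT 180: heading 300 -> 120
    RT 120: heading 120 -> 0
  ]
  -- iteration 4/4 --
  FD 16: (-21,-20) -> (-5,-20) [heading=0, draw]
  FD 5: (-5,-20) -> (0,-20) [heading=0, draw]
  LT 150: heading 0 -> 150
  REPEAT 4 [
    -- iteration 1/4 --
    RT 30: heading 150 -> 120
    LT 180: heading 120 -> 300
    RT 120: heading 300 -> 180
    -- iteration 2/4 --
    RT 30: heading 180 -> 150
    LT 180: heading 150 -> 330
    RT 120: heading 330 -> 210
    -- iteration 3/4 --
    RT 30: heading 210 -> 180
    LT 180: heading 180 -> 0
    RT 120: heading 0 -> 240
    -- iteration 4/4 --
    RT 30: heading 240 -> 210
    LT 180: heading 210 -> 30
    RT 120: heading 30 -> 270
  ]
]
FD 17: (0,-20) -> (0,-37) [heading=270, draw]
RT 150: heading 270 -> 120
RT 90: heading 120 -> 30
Final: pos=(0,-37), heading=30, 10 segment(s) drawn

Segment lengths:
  seg 1: (0,0) -> (0,-20), length = 20
  seg 2: (0,-20) -> (0,-36), length = 16
  seg 3: (0,-36) -> (0,-41), length = 5
  seg 4: (0,-41) -> (-16,-41), length = 16
  seg 5: (-16,-41) -> (-21,-41), length = 5
  seg 6: (-21,-41) -> (-21,-25), length = 16
  seg 7: (-21,-25) -> (-21,-20), length = 5
  seg 8: (-21,-20) -> (-5,-20), length = 16
  seg 9: (-5,-20) -> (0,-20), length = 5
  seg 10: (0,-20) -> (0,-37), length = 17
Total = 121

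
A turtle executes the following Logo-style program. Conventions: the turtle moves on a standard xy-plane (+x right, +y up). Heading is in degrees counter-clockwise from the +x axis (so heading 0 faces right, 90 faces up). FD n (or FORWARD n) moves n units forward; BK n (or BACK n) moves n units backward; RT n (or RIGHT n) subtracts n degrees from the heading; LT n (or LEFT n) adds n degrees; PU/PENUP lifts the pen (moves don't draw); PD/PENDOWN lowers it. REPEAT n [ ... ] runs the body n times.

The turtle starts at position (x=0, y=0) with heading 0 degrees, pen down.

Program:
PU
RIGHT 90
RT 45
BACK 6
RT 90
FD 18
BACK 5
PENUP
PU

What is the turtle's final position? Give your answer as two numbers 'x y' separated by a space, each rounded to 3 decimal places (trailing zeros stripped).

Answer: -4.95 13.435

Derivation:
Executing turtle program step by step:
Start: pos=(0,0), heading=0, pen down
PU: pen up
RT 90: heading 0 -> 270
RT 45: heading 270 -> 225
BK 6: (0,0) -> (4.243,4.243) [heading=225, move]
RT 90: heading 225 -> 135
FD 18: (4.243,4.243) -> (-8.485,16.971) [heading=135, move]
BK 5: (-8.485,16.971) -> (-4.95,13.435) [heading=135, move]
PU: pen up
PU: pen up
Final: pos=(-4.95,13.435), heading=135, 0 segment(s) drawn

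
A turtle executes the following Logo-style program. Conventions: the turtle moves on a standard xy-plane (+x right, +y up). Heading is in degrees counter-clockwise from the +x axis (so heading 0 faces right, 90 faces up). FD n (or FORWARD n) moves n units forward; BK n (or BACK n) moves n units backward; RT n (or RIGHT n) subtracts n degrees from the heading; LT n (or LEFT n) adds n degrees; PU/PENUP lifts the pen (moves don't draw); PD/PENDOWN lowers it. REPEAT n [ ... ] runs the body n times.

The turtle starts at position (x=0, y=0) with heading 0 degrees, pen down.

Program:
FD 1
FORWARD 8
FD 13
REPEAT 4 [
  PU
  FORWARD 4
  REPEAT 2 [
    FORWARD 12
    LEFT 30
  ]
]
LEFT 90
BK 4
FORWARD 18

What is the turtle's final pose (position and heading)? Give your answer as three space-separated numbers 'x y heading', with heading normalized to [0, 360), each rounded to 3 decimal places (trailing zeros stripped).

Executing turtle program step by step:
Start: pos=(0,0), heading=0, pen down
FD 1: (0,0) -> (1,0) [heading=0, draw]
FD 8: (1,0) -> (9,0) [heading=0, draw]
FD 13: (9,0) -> (22,0) [heading=0, draw]
REPEAT 4 [
  -- iteration 1/4 --
  PU: pen up
  FD 4: (22,0) -> (26,0) [heading=0, move]
  REPEAT 2 [
    -- iteration 1/2 --
    FD 12: (26,0) -> (38,0) [heading=0, move]
    LT 30: heading 0 -> 30
    -- iteration 2/2 --
    FD 12: (38,0) -> (48.392,6) [heading=30, move]
    LT 30: heading 30 -> 60
  ]
  -- iteration 2/4 --
  PU: pen up
  FD 4: (48.392,6) -> (50.392,9.464) [heading=60, move]
  REPEAT 2 [
    -- iteration 1/2 --
    FD 12: (50.392,9.464) -> (56.392,19.856) [heading=60, move]
    LT 30: heading 60 -> 90
    -- iteration 2/2 --
    FD 12: (56.392,19.856) -> (56.392,31.856) [heading=90, move]
    LT 30: heading 90 -> 120
  ]
  -- iteration 3/4 --
  PU: pen up
  FD 4: (56.392,31.856) -> (54.392,35.321) [heading=120, move]
  REPEAT 2 [
    -- iteration 1/2 --
    FD 12: (54.392,35.321) -> (48.392,45.713) [heading=120, move]
    LT 30: heading 120 -> 150
    -- iteration 2/2 --
    FD 12: (48.392,45.713) -> (38,51.713) [heading=150, move]
    LT 30: heading 150 -> 180
  ]
  -- iteration 4/4 --
  PU: pen up
  FD 4: (38,51.713) -> (34,51.713) [heading=180, move]
  REPEAT 2 [
    -- iteration 1/2 --
    FD 12: (34,51.713) -> (22,51.713) [heading=180, move]
    LT 30: heading 180 -> 210
    -- iteration 2/2 --
    FD 12: (22,51.713) -> (11.608,45.713) [heading=210, move]
    LT 30: heading 210 -> 240
  ]
]
LT 90: heading 240 -> 330
BK 4: (11.608,45.713) -> (8.144,47.713) [heading=330, move]
FD 18: (8.144,47.713) -> (23.732,38.713) [heading=330, move]
Final: pos=(23.732,38.713), heading=330, 3 segment(s) drawn

Answer: 23.732 38.713 330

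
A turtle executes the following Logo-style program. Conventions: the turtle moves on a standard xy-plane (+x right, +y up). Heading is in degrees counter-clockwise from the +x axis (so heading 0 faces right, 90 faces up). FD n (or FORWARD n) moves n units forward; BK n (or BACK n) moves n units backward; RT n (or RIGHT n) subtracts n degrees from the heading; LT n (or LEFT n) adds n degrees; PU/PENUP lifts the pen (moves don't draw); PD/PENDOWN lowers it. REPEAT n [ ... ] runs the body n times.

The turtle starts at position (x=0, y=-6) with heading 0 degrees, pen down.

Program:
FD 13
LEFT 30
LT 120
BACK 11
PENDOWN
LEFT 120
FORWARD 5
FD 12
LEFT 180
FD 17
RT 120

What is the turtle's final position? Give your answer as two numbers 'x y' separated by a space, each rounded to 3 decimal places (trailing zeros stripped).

Executing turtle program step by step:
Start: pos=(0,-6), heading=0, pen down
FD 13: (0,-6) -> (13,-6) [heading=0, draw]
LT 30: heading 0 -> 30
LT 120: heading 30 -> 150
BK 11: (13,-6) -> (22.526,-11.5) [heading=150, draw]
PD: pen down
LT 120: heading 150 -> 270
FD 5: (22.526,-11.5) -> (22.526,-16.5) [heading=270, draw]
FD 12: (22.526,-16.5) -> (22.526,-28.5) [heading=270, draw]
LT 180: heading 270 -> 90
FD 17: (22.526,-28.5) -> (22.526,-11.5) [heading=90, draw]
RT 120: heading 90 -> 330
Final: pos=(22.526,-11.5), heading=330, 5 segment(s) drawn

Answer: 22.526 -11.5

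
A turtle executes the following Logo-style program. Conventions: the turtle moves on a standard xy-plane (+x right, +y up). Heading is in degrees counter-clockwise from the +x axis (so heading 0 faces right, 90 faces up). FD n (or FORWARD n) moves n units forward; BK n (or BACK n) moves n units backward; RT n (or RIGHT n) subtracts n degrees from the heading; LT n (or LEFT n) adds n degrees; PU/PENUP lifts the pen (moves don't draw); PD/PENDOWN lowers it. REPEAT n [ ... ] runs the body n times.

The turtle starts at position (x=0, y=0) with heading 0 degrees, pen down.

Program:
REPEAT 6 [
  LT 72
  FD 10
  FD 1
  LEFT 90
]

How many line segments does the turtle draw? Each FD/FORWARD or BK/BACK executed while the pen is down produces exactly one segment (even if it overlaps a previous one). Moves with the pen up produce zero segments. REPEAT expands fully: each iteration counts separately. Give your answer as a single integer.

Answer: 12

Derivation:
Executing turtle program step by step:
Start: pos=(0,0), heading=0, pen down
REPEAT 6 [
  -- iteration 1/6 --
  LT 72: heading 0 -> 72
  FD 10: (0,0) -> (3.09,9.511) [heading=72, draw]
  FD 1: (3.09,9.511) -> (3.399,10.462) [heading=72, draw]
  LT 90: heading 72 -> 162
  -- iteration 2/6 --
  LT 72: heading 162 -> 234
  FD 10: (3.399,10.462) -> (-2.479,2.371) [heading=234, draw]
  FD 1: (-2.479,2.371) -> (-3.066,1.562) [heading=234, draw]
  LT 90: heading 234 -> 324
  -- iteration 3/6 --
  LT 72: heading 324 -> 36
  FD 10: (-3.066,1.562) -> (5.024,7.44) [heading=36, draw]
  FD 1: (5.024,7.44) -> (5.833,8.028) [heading=36, draw]
  LT 90: heading 36 -> 126
  -- iteration 4/6 --
  LT 72: heading 126 -> 198
  FD 10: (5.833,8.028) -> (-3.678,4.938) [heading=198, draw]
  FD 1: (-3.678,4.938) -> (-4.629,4.629) [heading=198, draw]
  LT 90: heading 198 -> 288
  -- iteration 5/6 --
  LT 72: heading 288 -> 0
  FD 10: (-4.629,4.629) -> (5.371,4.629) [heading=0, draw]
  FD 1: (5.371,4.629) -> (6.371,4.629) [heading=0, draw]
  LT 90: heading 0 -> 90
  -- iteration 6/6 --
  LT 72: heading 90 -> 162
  FD 10: (6.371,4.629) -> (-3.139,7.719) [heading=162, draw]
  FD 1: (-3.139,7.719) -> (-4.091,8.028) [heading=162, draw]
  LT 90: heading 162 -> 252
]
Final: pos=(-4.091,8.028), heading=252, 12 segment(s) drawn
Segments drawn: 12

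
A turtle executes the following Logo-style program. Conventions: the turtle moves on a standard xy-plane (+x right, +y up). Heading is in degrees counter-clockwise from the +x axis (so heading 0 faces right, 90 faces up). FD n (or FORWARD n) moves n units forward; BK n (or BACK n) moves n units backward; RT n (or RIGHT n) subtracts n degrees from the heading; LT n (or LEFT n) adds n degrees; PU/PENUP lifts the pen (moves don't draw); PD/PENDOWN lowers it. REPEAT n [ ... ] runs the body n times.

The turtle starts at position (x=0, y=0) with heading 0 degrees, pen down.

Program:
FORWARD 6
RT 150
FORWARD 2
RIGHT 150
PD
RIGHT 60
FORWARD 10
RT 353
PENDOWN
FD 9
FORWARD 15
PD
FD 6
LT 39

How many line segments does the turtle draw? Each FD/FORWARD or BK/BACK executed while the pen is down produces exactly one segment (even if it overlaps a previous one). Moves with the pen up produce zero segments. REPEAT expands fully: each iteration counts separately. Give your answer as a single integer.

Executing turtle program step by step:
Start: pos=(0,0), heading=0, pen down
FD 6: (0,0) -> (6,0) [heading=0, draw]
RT 150: heading 0 -> 210
FD 2: (6,0) -> (4.268,-1) [heading=210, draw]
RT 150: heading 210 -> 60
PD: pen down
RT 60: heading 60 -> 0
FD 10: (4.268,-1) -> (14.268,-1) [heading=0, draw]
RT 353: heading 0 -> 7
PD: pen down
FD 9: (14.268,-1) -> (23.201,0.097) [heading=7, draw]
FD 15: (23.201,0.097) -> (38.089,1.925) [heading=7, draw]
PD: pen down
FD 6: (38.089,1.925) -> (44.044,2.656) [heading=7, draw]
LT 39: heading 7 -> 46
Final: pos=(44.044,2.656), heading=46, 6 segment(s) drawn
Segments drawn: 6

Answer: 6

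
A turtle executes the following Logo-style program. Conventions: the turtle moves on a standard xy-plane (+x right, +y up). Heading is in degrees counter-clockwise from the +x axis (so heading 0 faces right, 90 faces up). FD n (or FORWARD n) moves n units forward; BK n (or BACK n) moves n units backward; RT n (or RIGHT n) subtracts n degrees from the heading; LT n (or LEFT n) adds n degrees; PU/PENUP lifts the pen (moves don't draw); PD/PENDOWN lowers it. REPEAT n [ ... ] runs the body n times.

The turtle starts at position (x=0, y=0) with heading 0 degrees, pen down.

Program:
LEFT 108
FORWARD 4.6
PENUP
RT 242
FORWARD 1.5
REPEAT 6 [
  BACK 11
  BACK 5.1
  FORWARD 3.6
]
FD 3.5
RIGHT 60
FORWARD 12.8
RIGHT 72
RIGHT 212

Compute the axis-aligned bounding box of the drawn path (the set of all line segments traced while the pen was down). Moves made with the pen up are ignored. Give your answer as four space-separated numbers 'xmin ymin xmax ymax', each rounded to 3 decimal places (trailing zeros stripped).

Answer: -1.421 0 0 4.375

Derivation:
Executing turtle program step by step:
Start: pos=(0,0), heading=0, pen down
LT 108: heading 0 -> 108
FD 4.6: (0,0) -> (-1.421,4.375) [heading=108, draw]
PU: pen up
RT 242: heading 108 -> 226
FD 1.5: (-1.421,4.375) -> (-2.463,3.296) [heading=226, move]
REPEAT 6 [
  -- iteration 1/6 --
  BK 11: (-2.463,3.296) -> (5.178,11.209) [heading=226, move]
  BK 5.1: (5.178,11.209) -> (8.721,14.877) [heading=226, move]
  FD 3.6: (8.721,14.877) -> (6.22,12.288) [heading=226, move]
  -- iteration 2/6 --
  BK 11: (6.22,12.288) -> (13.861,20.2) [heading=226, move]
  BK 5.1: (13.861,20.2) -> (17.404,23.869) [heading=226, move]
  FD 3.6: (17.404,23.869) -> (14.903,21.279) [heading=226, move]
  -- iteration 3/6 --
  BK 11: (14.903,21.279) -> (22.544,29.192) [heading=226, move]
  BK 5.1: (22.544,29.192) -> (26.087,32.861) [heading=226, move]
  FD 3.6: (26.087,32.861) -> (23.586,30.271) [heading=226, move]
  -- iteration 4/6 --
  BK 11: (23.586,30.271) -> (31.227,38.184) [heading=226, move]
  BK 5.1: (31.227,38.184) -> (34.77,41.852) [heading=226, move]
  FD 3.6: (34.77,41.852) -> (32.269,39.263) [heading=226, move]
  -- iteration 5/6 --
  BK 11: (32.269,39.263) -> (39.911,47.176) [heading=226, move]
  BK 5.1: (39.911,47.176) -> (43.453,50.844) [heading=226, move]
  FD 3.6: (43.453,50.844) -> (40.953,48.255) [heading=226, move]
  -- iteration 6/6 --
  BK 11: (40.953,48.255) -> (48.594,56.167) [heading=226, move]
  BK 5.1: (48.594,56.167) -> (52.137,59.836) [heading=226, move]
  FD 3.6: (52.137,59.836) -> (49.636,57.246) [heading=226, move]
]
FD 3.5: (49.636,57.246) -> (47.205,54.729) [heading=226, move]
RT 60: heading 226 -> 166
FD 12.8: (47.205,54.729) -> (34.785,57.825) [heading=166, move]
RT 72: heading 166 -> 94
RT 212: heading 94 -> 242
Final: pos=(34.785,57.825), heading=242, 1 segment(s) drawn

Segment endpoints: x in {-1.421, 0}, y in {0, 4.375}
xmin=-1.421, ymin=0, xmax=0, ymax=4.375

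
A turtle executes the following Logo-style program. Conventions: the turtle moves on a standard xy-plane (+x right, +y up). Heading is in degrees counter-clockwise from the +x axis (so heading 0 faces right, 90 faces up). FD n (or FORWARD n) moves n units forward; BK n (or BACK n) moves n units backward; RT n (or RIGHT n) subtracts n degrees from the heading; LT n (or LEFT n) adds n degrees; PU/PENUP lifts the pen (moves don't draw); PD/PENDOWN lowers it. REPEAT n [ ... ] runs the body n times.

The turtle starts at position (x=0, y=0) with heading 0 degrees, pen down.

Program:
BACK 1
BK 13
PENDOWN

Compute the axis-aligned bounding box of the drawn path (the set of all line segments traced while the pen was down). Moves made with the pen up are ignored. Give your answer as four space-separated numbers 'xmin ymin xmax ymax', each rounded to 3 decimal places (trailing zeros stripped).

Answer: -14 0 0 0

Derivation:
Executing turtle program step by step:
Start: pos=(0,0), heading=0, pen down
BK 1: (0,0) -> (-1,0) [heading=0, draw]
BK 13: (-1,0) -> (-14,0) [heading=0, draw]
PD: pen down
Final: pos=(-14,0), heading=0, 2 segment(s) drawn

Segment endpoints: x in {-14, -1, 0}, y in {0}
xmin=-14, ymin=0, xmax=0, ymax=0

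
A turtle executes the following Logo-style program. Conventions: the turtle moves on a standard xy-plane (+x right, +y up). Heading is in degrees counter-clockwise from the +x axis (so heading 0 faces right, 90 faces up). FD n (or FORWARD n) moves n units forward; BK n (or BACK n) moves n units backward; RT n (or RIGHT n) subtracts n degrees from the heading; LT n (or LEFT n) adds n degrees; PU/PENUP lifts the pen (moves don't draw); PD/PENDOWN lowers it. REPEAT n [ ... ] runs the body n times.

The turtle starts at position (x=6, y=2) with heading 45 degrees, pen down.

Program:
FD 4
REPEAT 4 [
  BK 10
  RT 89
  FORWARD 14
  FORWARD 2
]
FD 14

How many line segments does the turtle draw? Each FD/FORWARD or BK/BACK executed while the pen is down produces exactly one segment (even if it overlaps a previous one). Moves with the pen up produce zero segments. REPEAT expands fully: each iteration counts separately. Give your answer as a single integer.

Answer: 14

Derivation:
Executing turtle program step by step:
Start: pos=(6,2), heading=45, pen down
FD 4: (6,2) -> (8.828,4.828) [heading=45, draw]
REPEAT 4 [
  -- iteration 1/4 --
  BK 10: (8.828,4.828) -> (1.757,-2.243) [heading=45, draw]
  RT 89: heading 45 -> 316
  FD 14: (1.757,-2.243) -> (11.828,-11.968) [heading=316, draw]
  FD 2: (11.828,-11.968) -> (13.267,-13.357) [heading=316, draw]
  -- iteration 2/4 --
  BK 10: (13.267,-13.357) -> (6.073,-6.411) [heading=316, draw]
  RT 89: heading 316 -> 227
  FD 14: (6.073,-6.411) -> (-3.475,-16.65) [heading=227, draw]
  FD 2: (-3.475,-16.65) -> (-4.839,-18.112) [heading=227, draw]
  -- iteration 3/4 --
  BK 10: (-4.839,-18.112) -> (1.981,-10.799) [heading=227, draw]
  RT 89: heading 227 -> 138
  FD 14: (1.981,-10.799) -> (-8.423,-1.431) [heading=138, draw]
  FD 2: (-8.423,-1.431) -> (-9.909,-0.093) [heading=138, draw]
  -- iteration 4/4 --
  BK 10: (-9.909,-0.093) -> (-2.477,-6.784) [heading=138, draw]
  RT 89: heading 138 -> 49
  FD 14: (-2.477,-6.784) -> (6.707,3.782) [heading=49, draw]
  FD 2: (6.707,3.782) -> (8.019,5.291) [heading=49, draw]
]
FD 14: (8.019,5.291) -> (17.204,15.857) [heading=49, draw]
Final: pos=(17.204,15.857), heading=49, 14 segment(s) drawn
Segments drawn: 14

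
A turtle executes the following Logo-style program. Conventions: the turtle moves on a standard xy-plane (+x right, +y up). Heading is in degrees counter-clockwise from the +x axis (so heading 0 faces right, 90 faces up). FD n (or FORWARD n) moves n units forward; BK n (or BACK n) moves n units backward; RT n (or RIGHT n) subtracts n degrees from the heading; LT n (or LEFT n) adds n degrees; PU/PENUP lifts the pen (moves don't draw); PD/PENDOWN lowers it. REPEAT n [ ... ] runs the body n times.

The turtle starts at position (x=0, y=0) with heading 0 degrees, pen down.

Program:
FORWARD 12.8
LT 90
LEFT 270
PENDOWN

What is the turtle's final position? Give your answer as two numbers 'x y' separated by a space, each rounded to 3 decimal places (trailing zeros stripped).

Answer: 12.8 0

Derivation:
Executing turtle program step by step:
Start: pos=(0,0), heading=0, pen down
FD 12.8: (0,0) -> (12.8,0) [heading=0, draw]
LT 90: heading 0 -> 90
LT 270: heading 90 -> 0
PD: pen down
Final: pos=(12.8,0), heading=0, 1 segment(s) drawn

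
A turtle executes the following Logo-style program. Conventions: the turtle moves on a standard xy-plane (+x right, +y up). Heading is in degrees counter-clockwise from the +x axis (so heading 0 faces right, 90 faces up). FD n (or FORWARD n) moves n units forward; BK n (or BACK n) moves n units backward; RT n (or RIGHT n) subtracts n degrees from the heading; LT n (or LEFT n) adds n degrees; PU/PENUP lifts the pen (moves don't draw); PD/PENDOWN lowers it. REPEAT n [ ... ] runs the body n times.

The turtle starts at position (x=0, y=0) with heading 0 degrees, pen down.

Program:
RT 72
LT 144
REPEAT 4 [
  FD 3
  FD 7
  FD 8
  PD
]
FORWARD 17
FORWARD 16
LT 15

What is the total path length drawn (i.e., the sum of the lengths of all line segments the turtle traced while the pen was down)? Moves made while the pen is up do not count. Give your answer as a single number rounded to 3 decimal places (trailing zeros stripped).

Executing turtle program step by step:
Start: pos=(0,0), heading=0, pen down
RT 72: heading 0 -> 288
LT 144: heading 288 -> 72
REPEAT 4 [
  -- iteration 1/4 --
  FD 3: (0,0) -> (0.927,2.853) [heading=72, draw]
  FD 7: (0.927,2.853) -> (3.09,9.511) [heading=72, draw]
  FD 8: (3.09,9.511) -> (5.562,17.119) [heading=72, draw]
  PD: pen down
  -- iteration 2/4 --
  FD 3: (5.562,17.119) -> (6.489,19.972) [heading=72, draw]
  FD 7: (6.489,19.972) -> (8.652,26.63) [heading=72, draw]
  FD 8: (8.652,26.63) -> (11.125,34.238) [heading=72, draw]
  PD: pen down
  -- iteration 3/4 --
  FD 3: (11.125,34.238) -> (12.052,37.091) [heading=72, draw]
  FD 7: (12.052,37.091) -> (14.215,43.749) [heading=72, draw]
  FD 8: (14.215,43.749) -> (16.687,51.357) [heading=72, draw]
  PD: pen down
  -- iteration 4/4 --
  FD 3: (16.687,51.357) -> (17.614,54.21) [heading=72, draw]
  FD 7: (17.614,54.21) -> (19.777,60.868) [heading=72, draw]
  FD 8: (19.777,60.868) -> (22.249,68.476) [heading=72, draw]
  PD: pen down
]
FD 17: (22.249,68.476) -> (27.503,84.644) [heading=72, draw]
FD 16: (27.503,84.644) -> (32.447,99.861) [heading=72, draw]
LT 15: heading 72 -> 87
Final: pos=(32.447,99.861), heading=87, 14 segment(s) drawn

Segment lengths:
  seg 1: (0,0) -> (0.927,2.853), length = 3
  seg 2: (0.927,2.853) -> (3.09,9.511), length = 7
  seg 3: (3.09,9.511) -> (5.562,17.119), length = 8
  seg 4: (5.562,17.119) -> (6.489,19.972), length = 3
  seg 5: (6.489,19.972) -> (8.652,26.63), length = 7
  seg 6: (8.652,26.63) -> (11.125,34.238), length = 8
  seg 7: (11.125,34.238) -> (12.052,37.091), length = 3
  seg 8: (12.052,37.091) -> (14.215,43.749), length = 7
  seg 9: (14.215,43.749) -> (16.687,51.357), length = 8
  seg 10: (16.687,51.357) -> (17.614,54.21), length = 3
  seg 11: (17.614,54.21) -> (19.777,60.868), length = 7
  seg 12: (19.777,60.868) -> (22.249,68.476), length = 8
  seg 13: (22.249,68.476) -> (27.503,84.644), length = 17
  seg 14: (27.503,84.644) -> (32.447,99.861), length = 16
Total = 105

Answer: 105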